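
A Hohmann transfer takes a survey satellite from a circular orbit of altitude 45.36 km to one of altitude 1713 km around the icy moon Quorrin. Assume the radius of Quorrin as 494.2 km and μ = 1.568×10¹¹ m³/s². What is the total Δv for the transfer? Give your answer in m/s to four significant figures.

Δv_total ≈ 243.8 m/s

r₁ = 494.2 + 45.36 = 539.56 km = 5.3956×10⁵ m.
r₂ = 494.2 + 1713 = 2207.2 km = 2.2072×10⁶ m.
Transfer ellipse a_t = (r₁ + r₂)/2 = 1.373×10⁶ m.
At r₁: circular v_c1 = √(μ/r₁) = 539.1 m/s; transfer-periapsis v_p = √[μ(2/r₁ − 1/a_t)] = 683.4 m/s.
Δv₁ = v_p − v_c1 = 144.3 m/s.
At r₂: circular v_c2 = √(μ/r₂) = 266.5 m/s; transfer-apoapsis v_a = √[μ(2/r₂ − 1/a_t)] = 167.1 m/s.
Δv₂ = v_c2 − v_a = 99.47 m/s.
Total Δv = Δv₁ + Δv₂ = 243.8 m/s.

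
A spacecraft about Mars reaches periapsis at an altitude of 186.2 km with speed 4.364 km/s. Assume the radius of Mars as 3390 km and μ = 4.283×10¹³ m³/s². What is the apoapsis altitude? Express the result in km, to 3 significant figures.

r_p = 3390 + 186.2 = 3576.2 km = 3.576×10⁶ m.
Specific energy ε = v²/2 − μ/r = -2.454×10⁶ J/kg, so a = −μ/(2ε) = 8.726×10⁶ m.
The apsides satisfy r_p + r_a = 2a, so the apoapsis radius is 2a − r_p = 1.388×10⁷ m = 13876 km.
Apoapsis altitude = 13876 − 3390 = 10486 km.

apoapsis altitude ≈ 10500 km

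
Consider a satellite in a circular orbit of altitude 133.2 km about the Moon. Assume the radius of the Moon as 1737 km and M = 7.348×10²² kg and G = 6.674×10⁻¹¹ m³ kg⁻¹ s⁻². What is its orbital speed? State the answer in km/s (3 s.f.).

v ≈ 1.62 km/s

μ = GM = 6.674×10⁻¹¹ × 7.348×10²² = 4.904×10¹² m³/s².
r = 1737 + 133.2 = 1870.2 km = 1.8702×10⁶ m.
For a circular orbit v = √(μ/r) = √(4.904×10¹² / 1.870×10⁶) = √(2.622×10⁶) = 1619 m/s.
That is 1.619 km/s.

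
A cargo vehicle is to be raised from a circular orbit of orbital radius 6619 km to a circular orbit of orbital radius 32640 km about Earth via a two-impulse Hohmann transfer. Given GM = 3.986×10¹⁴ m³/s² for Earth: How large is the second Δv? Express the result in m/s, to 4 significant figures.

Δv ≈ 1465 m/s

r₁ = 6619 km = 6.619×10⁶ m.
r₂ = 32640 km = 3.264×10⁷ m.
Transfer ellipse a_t = (r₁ + r₂)/2 = 1.963×10⁷ m.
At r₁: circular v_c1 = √(μ/r₁) = 7760 m/s; transfer-perigee v_p = √[μ(2/r₁ − 1/a_t)] = 10010 m/s.
At r₂: circular v_c2 = √(μ/r₂) = 3495 m/s; transfer-apogee v_a = √[μ(2/r₂ − 1/a_t)] = 2029 m/s.
Δv₂ = v_c2 − v_a = 1465 m/s.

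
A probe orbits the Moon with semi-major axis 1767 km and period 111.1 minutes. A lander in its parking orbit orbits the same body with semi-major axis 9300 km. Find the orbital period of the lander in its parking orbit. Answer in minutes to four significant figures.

Kepler's third law: T² ∝ a³, so T₂ = T₁ (a₂/a₁)^(3/2).
a₂/a₁ = 5.263, (a₂/a₁)^(3/2) = 12.07.
T₂ = 111.1 × 12.07 = 1341 minutes.

T₂ ≈ 1341 minutes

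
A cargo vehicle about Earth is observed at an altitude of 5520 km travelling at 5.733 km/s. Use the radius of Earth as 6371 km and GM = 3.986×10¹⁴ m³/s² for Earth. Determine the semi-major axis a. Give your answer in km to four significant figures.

a ≈ 11660 km

r = 6371 + 5520 = 11891 km = 1.189×10⁷ m.
Vis-viva rearranged: 1/a = 2/r − v²/μ = 1.682×10⁻⁷ − 8.246×10⁻⁸ = 8.574×10⁻⁸ m⁻¹.
a = 1.166×10⁷ m = 11663 km.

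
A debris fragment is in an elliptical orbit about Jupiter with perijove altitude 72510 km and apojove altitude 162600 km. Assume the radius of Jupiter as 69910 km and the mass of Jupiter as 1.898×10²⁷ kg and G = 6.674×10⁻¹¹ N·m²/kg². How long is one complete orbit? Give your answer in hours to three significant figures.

μ = GM = 6.674×10⁻¹¹ × 1.898×10²⁷ = 1.267×10¹⁷ m³/s².
r_p = 69910 + 72510 = 142420 km = 1.4242×10⁸ m.
r_a = 69910 + 162600 = 232510 km = 2.3251×10⁸ m.
Semi-major axis a = (r_p + r_a)/2 = (1.4242×10⁵ + 2.3251×10⁵)/2 = 1.8746×10⁵ km = 1.875×10⁸ m.
By Kepler's third law T = 2π√(a³/μ) = 2π × 7.212×10³ = 4.531×10⁴ s.
= 12.59 hours.

T ≈ 12.6 hours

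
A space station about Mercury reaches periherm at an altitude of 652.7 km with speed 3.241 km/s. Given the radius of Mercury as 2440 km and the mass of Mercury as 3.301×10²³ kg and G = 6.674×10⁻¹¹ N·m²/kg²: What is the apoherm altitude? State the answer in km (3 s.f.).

μ = GM = 6.674×10⁻¹¹ × 3.301×10²³ = 2.203×10¹³ m³/s².
r_p = 2440 + 652.7 = 3092.7 km = 3.093×10⁶ m.
Specific energy ε = v²/2 − μ/r = -1.871×10⁶ J/kg, so a = −μ/(2ε) = 5.886×10⁶ m.
The apsides satisfy r_p + r_a = 2a, so the apoherm radius is 2a − r_p = 8.679×10⁶ m = 8679.3 km.
Apoherm altitude = 8679.3 − 2440 = 6239.3 km.

apoherm altitude ≈ 6240 km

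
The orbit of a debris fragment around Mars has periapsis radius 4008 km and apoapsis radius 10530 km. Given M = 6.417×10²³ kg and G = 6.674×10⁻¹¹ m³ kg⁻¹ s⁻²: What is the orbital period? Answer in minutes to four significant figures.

T ≈ 313.6 minutes

μ = GM = 6.674×10⁻¹¹ × 6.417×10²³ = 4.283×10¹³ m³/s².
Semi-major axis a = (r_p + r_a)/2 = (4008.0 + 10530)/2 = 7269.0 km = 7.269×10⁶ m.
By Kepler's third law T = 2π√(a³/μ) = 2π × 2.995×10³ = 1.882×10⁴ s.
= 313.6 minutes.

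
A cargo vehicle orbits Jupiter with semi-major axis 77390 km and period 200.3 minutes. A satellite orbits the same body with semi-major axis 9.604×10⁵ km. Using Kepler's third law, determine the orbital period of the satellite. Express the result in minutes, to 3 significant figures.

T₂ ≈ 8760 minutes

Kepler's third law: T² ∝ a³, so T₂ = T₁ (a₂/a₁)^(3/2).
a₂/a₁ = 12.41, (a₂/a₁)^(3/2) = 43.72.
T₂ = 200.3 × 43.72 = 8757 minutes.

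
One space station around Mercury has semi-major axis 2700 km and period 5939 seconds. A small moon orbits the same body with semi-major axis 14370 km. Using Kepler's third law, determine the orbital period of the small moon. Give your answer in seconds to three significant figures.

Kepler's third law: T² ∝ a³, so T₂ = T₁ (a₂/a₁)^(3/2).
a₂/a₁ = 5.322, (a₂/a₁)^(3/2) = 12.28.
T₂ = 5939 × 12.28 = 72920 seconds.

T₂ ≈ 72900 seconds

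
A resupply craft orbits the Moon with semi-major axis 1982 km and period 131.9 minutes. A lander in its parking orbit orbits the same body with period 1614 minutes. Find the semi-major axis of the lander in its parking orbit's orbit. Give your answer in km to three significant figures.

Kepler's third law: a³ ∝ T², so a₂ = a₁ (T₂/T₁)^(2/3).
T₂/T₁ = 12.24, (T₂/T₁)^(2/3) = 5.310.
a₂ = 1982 × 5.310 = 10520 km.

a₂ ≈ 10500 km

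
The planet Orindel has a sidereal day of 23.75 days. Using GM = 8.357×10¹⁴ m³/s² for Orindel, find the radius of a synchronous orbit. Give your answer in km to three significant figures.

r_sync ≈ 4.47×10⁵ km

T = 23.75 days = 2.052×10⁶ s.
A synchronous orbit has period T, so by Kepler's third law a = (μT²/4π²)^(1/3).
μT²/4π² = 8.357×10¹⁴ × (2.052×10⁶)² / 39.48 = 8.913×10²⁵ m³.
a = 4.467×10⁸ m = 4.4670×10⁵ km.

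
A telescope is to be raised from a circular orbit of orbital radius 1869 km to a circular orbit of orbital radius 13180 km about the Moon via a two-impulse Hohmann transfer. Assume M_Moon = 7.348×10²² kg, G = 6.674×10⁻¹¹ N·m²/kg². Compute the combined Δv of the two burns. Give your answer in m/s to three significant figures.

μ = GM = 6.674×10⁻¹¹ × 7.348×10²² = 4.904×10¹² m³/s².
r₁ = 1869 km = 1.869×10⁶ m.
r₂ = 13180 km = 1.318×10⁷ m.
Transfer ellipse a_t = (r₁ + r₂)/2 = 7.524×10⁶ m.
At r₁: circular v_c1 = √(μ/r₁) = 1620 m/s; transfer-perilune v_p = √[μ(2/r₁ − 1/a_t)] = 2144 m/s.
Δv₁ = v_p − v_c1 = 524.0 m/s.
At r₂: circular v_c2 = √(μ/r₂) = 610.0 m/s; transfer-apolune v_a = √[μ(2/r₂ − 1/a_t)] = 304.0 m/s.
Δv₂ = v_c2 − v_a = 306.0 m/s.
Total Δv = Δv₁ + Δv₂ = 830.0 m/s.

Δv_total ≈ 830 m/s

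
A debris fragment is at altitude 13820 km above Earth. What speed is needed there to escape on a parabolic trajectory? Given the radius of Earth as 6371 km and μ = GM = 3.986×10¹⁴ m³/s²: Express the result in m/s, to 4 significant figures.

r = 6371 + 13820 = 20191 km = 2.0191×10⁷ m.
Escape speed v_esc = √(2μ/r) = √(2 × 3.986×10¹⁴ / 2.019×10⁷) = √(3.948×10⁷) = 6284 m/s.

v_esc ≈ 6284 m/s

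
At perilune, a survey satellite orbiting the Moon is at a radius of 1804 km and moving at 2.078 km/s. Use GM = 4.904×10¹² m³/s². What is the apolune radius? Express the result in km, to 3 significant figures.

r_p = 1.804×10⁶ m.
Specific energy ε = v²/2 − μ/r = -5.594×10⁵ J/kg, so a = −μ/(2ε) = 4.384×10⁶ m.
The apsides satisfy r_p + r_a = 2a, so the apolune radius is 2a − r_p = 6.963×10⁶ m = 6963.1 km.

apolune radius ≈ 6960 km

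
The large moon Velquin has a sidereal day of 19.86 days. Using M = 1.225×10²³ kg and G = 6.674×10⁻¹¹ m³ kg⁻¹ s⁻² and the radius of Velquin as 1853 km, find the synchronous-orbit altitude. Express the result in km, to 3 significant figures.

h_sync ≈ 82900 km

μ = GM = 6.674×10⁻¹¹ × 1.225×10²³ = 8.176×10¹² m³/s².
T = 19.86 days = 1.716×10⁶ s.
A synchronous orbit has period T, so by Kepler's third law a = (μT²/4π²)^(1/3).
μT²/4π² = 8.176×10¹² × (1.716×10⁶)² / 39.48 = 6.097×10²³ m³.
a = 8.480×10⁷ m = 84797 km.
Altitude h = a − R = 84797 − 1853 = 82944 km.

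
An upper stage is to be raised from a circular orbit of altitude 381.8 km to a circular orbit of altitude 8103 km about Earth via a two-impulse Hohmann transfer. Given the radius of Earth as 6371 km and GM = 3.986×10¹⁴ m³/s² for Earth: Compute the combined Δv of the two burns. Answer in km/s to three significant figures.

r₁ = 6371 + 381.8 = 6752.8 km = 6.7528×10⁶ m.
r₂ = 6371 + 8103 = 14474 km = 1.4474×10⁷ m.
Transfer ellipse a_t = (r₁ + r₂)/2 = 1.061×10⁷ m.
At r₁: circular v_c1 = √(μ/r₁) = 7683 m/s; transfer-perigee v_p = √[μ(2/r₁ − 1/a_t)] = 8972 m/s.
Δv₁ = v_p − v_c1 = 1289 m/s.
At r₂: circular v_c2 = √(μ/r₂) = 5248 m/s; transfer-apogee v_a = √[μ(2/r₂ − 1/a_t)] = 4186 m/s.
Δv₂ = v_c2 − v_a = 1062 m/s.
Total Δv = Δv₁ + Δv₂ = 2351 m/s = 2.351 km/s.

Δv_total ≈ 2.35 km/s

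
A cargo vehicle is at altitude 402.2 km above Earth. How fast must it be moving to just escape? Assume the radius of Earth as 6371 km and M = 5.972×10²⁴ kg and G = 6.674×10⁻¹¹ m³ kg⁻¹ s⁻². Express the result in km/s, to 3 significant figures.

v_esc ≈ 10.8 km/s

μ = GM = 6.674×10⁻¹¹ × 5.972×10²⁴ = 3.986×10¹⁴ m³/s².
r = 6371 + 402.2 = 6773.2 km = 6.7732×10⁶ m.
Escape speed v_esc = √(2μ/r) = √(2 × 3.986×10¹⁴ / 6.773×10⁶) = √(1.177×10⁸) = 10850 m/s.
= 10.85 km/s.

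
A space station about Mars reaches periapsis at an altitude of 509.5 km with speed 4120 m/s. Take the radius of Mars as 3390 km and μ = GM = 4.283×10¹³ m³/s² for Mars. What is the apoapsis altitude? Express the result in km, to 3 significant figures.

apoapsis altitude ≈ 9870 km

r_p = 3390 + 509.5 = 3899.5 km = 3.900×10⁶ m.
Specific energy ε = v²/2 − μ/r = -2.496×10⁶ J/kg, so a = −μ/(2ε) = 8.579×10⁶ m.
The apsides satisfy r_p + r_a = 2a, so the apoapsis radius is 2a − r_p = 1.326×10⁷ m = 13258 km.
Apoapsis altitude = 13258 − 3390 = 9868.2 km.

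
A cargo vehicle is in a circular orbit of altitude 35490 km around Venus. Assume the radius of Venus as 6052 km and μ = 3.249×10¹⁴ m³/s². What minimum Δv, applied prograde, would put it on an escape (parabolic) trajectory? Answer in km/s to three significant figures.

r = 6052 + 35490 = 41542 km = 4.1542×10⁷ m.
Circular speed v_c = √(μ/r) = 2797 m/s.
Escape speed v_esc = √(2μ/r) = √2 × v_c = 3955 m/s.
Δv = v_esc − v_c = 1158 m/s = 1.158 km/s.

Δv ≈ 1.16 km/s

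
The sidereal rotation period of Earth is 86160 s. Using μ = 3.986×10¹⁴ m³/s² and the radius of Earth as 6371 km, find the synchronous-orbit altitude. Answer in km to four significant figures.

h_sync ≈ 35790 km

A synchronous orbit has period T, so by Kepler's third law a = (μT²/4π²)^(1/3).
μT²/4π² = 3.986×10¹⁴ × (8.616×10⁴)² / 39.48 = 7.495×10²² m³.
a = 4.216×10⁷ m = 42163 km.
Altitude h = a − R = 42163 − 6371 = 35792 km.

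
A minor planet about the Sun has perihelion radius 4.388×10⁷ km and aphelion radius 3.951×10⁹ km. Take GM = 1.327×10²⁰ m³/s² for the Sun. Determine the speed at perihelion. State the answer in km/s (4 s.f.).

v ≈ 77.34 km/s

Semi-major axis a = (r_p + r_a)/2 = 1.9974×10⁹ km = 1.997×10¹² m.
Vis-viva: v² = μ(2/r − 1/a) = 1.327×10²⁰ × (4.558×10⁻¹¹ − 5.006×10⁻¹³) = 5.982×10⁹ m²/s².
v = 77340 m/s = 77.34 km/s.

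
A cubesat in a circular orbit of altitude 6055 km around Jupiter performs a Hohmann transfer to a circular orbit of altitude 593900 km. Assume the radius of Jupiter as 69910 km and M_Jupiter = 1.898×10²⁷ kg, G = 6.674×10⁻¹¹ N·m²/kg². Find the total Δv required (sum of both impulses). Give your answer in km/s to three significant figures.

μ = GM = 6.674×10⁻¹¹ × 1.898×10²⁷ = 1.267×10¹⁷ m³/s².
r₁ = 69910 + 6055 = 75965 km = 7.5965×10⁷ m.
r₂ = 69910 + 593900 = 663810 km = 6.6381×10⁸ m.
Transfer ellipse a_t = (r₁ + r₂)/2 = 3.699×10⁸ m.
At r₁: circular v_c1 = √(μ/r₁) = 40840 m/s; transfer-perijove v_p = √[μ(2/r₁ − 1/a_t)] = 54700 m/s.
Δv₁ = v_p − v_c1 = 13870 m/s.
At r₂: circular v_c2 = √(μ/r₂) = 13810 m/s; transfer-apojove v_a = √[μ(2/r₂ − 1/a_t)] = 6260 m/s.
Δv₂ = v_c2 − v_a = 7554 m/s.
Total Δv = Δv₁ + Δv₂ = 21420 m/s = 21.42 km/s.

Δv_total ≈ 21.4 km/s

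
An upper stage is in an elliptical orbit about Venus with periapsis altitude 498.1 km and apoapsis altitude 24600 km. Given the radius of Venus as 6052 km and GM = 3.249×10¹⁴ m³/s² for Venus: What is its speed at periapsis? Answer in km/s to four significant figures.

v ≈ 9.041 km/s

r_p = 6052 + 498.1 = 6550.1 km = 6.5501×10⁶ m.
r_a = 6052 + 24600 = 30652 km = 3.0652×10⁷ m.
Semi-major axis a = (r_p + r_a)/2 = 18601 km = 1.860×10⁷ m.
Vis-viva: v² = μ(2/r − 1/a) = 3.249×10¹⁴ × (3.053×10⁻⁷ − 5.376×10⁻⁸) = 8.174×10⁷ m²/s².
v = 9041 m/s = 9.041 km/s.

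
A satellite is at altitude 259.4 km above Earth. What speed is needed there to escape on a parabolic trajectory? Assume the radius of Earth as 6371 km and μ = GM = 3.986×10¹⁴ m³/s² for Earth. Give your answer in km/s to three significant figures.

v_esc ≈ 11.0 km/s

r = 6371 + 259.4 = 6630.4 km = 6.6304×10⁶ m.
Escape speed v_esc = √(2μ/r) = √(2 × 3.986×10¹⁴ / 6.630×10⁶) = √(1.202×10⁸) = 10970 m/s.
= 10.97 km/s.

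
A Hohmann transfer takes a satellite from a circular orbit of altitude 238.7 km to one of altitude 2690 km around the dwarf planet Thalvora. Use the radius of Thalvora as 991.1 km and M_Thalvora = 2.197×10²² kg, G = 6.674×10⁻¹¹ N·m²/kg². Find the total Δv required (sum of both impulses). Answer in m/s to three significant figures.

μ = GM = 6.674×10⁻¹¹ × 2.197×10²² = 1.466×10¹² m³/s².
r₁ = 991.1 + 238.7 = 1229.8 km = 1.2298×10⁶ m.
r₂ = 991.1 + 2690 = 3681.1 km = 3.6811×10⁶ m.
Transfer ellipse a_t = (r₁ + r₂)/2 = 2.455×10⁶ m.
At r₁: circular v_c1 = √(μ/r₁) = 1092 m/s; transfer-periapsis v_p = √[μ(2/r₁ − 1/a_t)] = 1337 m/s.
Δv₁ = v_p − v_c1 = 245.0 m/s.
At r₂: circular v_c2 = √(μ/r₂) = 631.1 m/s; transfer-apoapsis v_a = √[μ(2/r₂ − 1/a_t)] = 446.7 m/s.
Δv₂ = v_c2 − v_a = 184.5 m/s.
Total Δv = Δv₁ + Δv₂ = 429.5 m/s.

Δv_total ≈ 430 m/s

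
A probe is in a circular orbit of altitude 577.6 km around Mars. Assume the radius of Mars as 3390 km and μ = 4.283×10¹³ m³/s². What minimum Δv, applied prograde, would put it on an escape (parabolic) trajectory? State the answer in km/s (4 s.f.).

r = 3390 + 577.6 = 3967.6 km = 3.9676×10⁶ m.
Circular speed v_c = √(μ/r) = 3286 m/s.
Escape speed v_esc = √(2μ/r) = √2 × v_c = 4646 m/s.
Δv = v_esc − v_c = 1361 m/s = 1.361 km/s.

Δv ≈ 1.361 km/s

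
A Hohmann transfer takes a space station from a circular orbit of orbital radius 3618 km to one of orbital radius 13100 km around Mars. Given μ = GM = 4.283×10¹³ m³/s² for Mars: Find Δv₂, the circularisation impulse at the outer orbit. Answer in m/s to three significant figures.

r₁ = 3618 km = 3.618×10⁶ m.
r₂ = 13100 km = 1.310×10⁷ m.
Transfer ellipse a_t = (r₁ + r₂)/2 = 8.359×10⁶ m.
At r₁: circular v_c1 = √(μ/r₁) = 3441 m/s; transfer-periapsis v_p = √[μ(2/r₁ − 1/a_t)] = 4307 m/s.
At r₂: circular v_c2 = √(μ/r₂) = 1808 m/s; transfer-apoapsis v_a = √[μ(2/r₂ − 1/a_t)] = 1190 m/s.
Δv₂ = v_c2 − v_a = 618.6 m/s.

Δv ≈ 619 m/s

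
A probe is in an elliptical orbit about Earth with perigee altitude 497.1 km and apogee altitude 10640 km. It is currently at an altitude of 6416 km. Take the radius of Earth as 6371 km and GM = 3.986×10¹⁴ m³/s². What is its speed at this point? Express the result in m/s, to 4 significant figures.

r_p = 6371 + 497.1 = 6868.1 km = 6.8681×10⁶ m.
r_a = 6371 + 10640 = 17011 km = 1.7011×10⁷ m.
r = 6371 + 6416 = 12787 km = 1.279×10⁷ m.
Semi-major axis a = (r_p + r_a)/2 = 11940 km = 1.194×10⁷ m.
Vis-viva: v² = μ(2/r − 1/a) = 3.986×10¹⁴ × (1.564×10⁻⁷ − 8.376×10⁻⁸) = 2.896×10⁷ m²/s².
v = 5381 m/s.

v ≈ 5381 m/s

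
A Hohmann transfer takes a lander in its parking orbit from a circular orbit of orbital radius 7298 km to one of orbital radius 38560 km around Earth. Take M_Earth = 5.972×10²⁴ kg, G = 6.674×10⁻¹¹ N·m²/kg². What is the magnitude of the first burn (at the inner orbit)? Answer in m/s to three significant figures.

Δv ≈ 2190 m/s

μ = GM = 6.674×10⁻¹¹ × 5.972×10²⁴ = 3.986×10¹⁴ m³/s².
r₁ = 7298 km = 7.298×10⁶ m.
r₂ = 38560 km = 3.856×10⁷ m.
Transfer ellipse a_t = (r₁ + r₂)/2 = 2.293×10⁷ m.
At r₁: circular v_c1 = √(μ/r₁) = 7390 m/s; transfer-perigee v_p = √[μ(2/r₁ − 1/a_t)] = 9584 m/s.
Δv₁ = v_p − v_c1 = 2193 m/s.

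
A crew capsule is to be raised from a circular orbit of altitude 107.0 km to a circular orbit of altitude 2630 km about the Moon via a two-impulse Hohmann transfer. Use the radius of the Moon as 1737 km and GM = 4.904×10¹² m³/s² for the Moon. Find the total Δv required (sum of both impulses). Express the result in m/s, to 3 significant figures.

Δv_total ≈ 546 m/s

r₁ = 1737 + 107.0 = 1844.0 km = 1.8440×10⁶ m.
r₂ = 1737 + 2630 = 4367.0 km = 4.3670×10⁶ m.
Transfer ellipse a_t = (r₁ + r₂)/2 = 3.106×10⁶ m.
At r₁: circular v_c1 = √(μ/r₁) = 1631 m/s; transfer-perilune v_p = √[μ(2/r₁ − 1/a_t)] = 1934 m/s.
Δv₁ = v_p − v_c1 = 303.1 m/s.
At r₂: circular v_c2 = √(μ/r₂) = 1060 m/s; transfer-apolune v_a = √[μ(2/r₂ − 1/a_t)] = 816.6 m/s.
Δv₂ = v_c2 − v_a = 243.1 m/s.
Total Δv = Δv₁ + Δv₂ = 546.2 m/s.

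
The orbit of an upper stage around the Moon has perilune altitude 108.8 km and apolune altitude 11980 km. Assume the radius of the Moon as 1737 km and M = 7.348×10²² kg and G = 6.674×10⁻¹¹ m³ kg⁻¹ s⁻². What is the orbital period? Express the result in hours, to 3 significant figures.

T ≈ 17.1 hours

μ = GM = 6.674×10⁻¹¹ × 7.348×10²² = 4.904×10¹² m³/s².
r_p = 1737 + 108.8 = 1845.8 km = 1.8458×10⁶ m.
r_a = 1737 + 11980 = 13717 km = 1.3717×10⁷ m.
Semi-major axis a = (r_p + r_a)/2 = (1845.8 + 13717)/2 = 7781.4 km = 7.781×10⁶ m.
By Kepler's third law T = 2π√(a³/μ) = 2π × 9.802×10³ = 6.159×10⁴ s.
= 17.11 hours.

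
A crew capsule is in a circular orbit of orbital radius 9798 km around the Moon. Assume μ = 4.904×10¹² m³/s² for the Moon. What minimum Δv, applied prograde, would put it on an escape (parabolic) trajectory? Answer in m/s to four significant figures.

Δv ≈ 293.0 m/s

r = 9798 km = 9.798×10⁶ m.
Circular speed v_c = √(μ/r) = 707.5 m/s.
Escape speed v_esc = √(2μ/r) = √2 × v_c = 1001 m/s.
Δv = v_esc − v_c = 293.0 m/s.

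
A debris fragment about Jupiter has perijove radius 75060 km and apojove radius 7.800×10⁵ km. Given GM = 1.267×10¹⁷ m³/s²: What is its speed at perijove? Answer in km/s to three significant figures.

Semi-major axis a = (r_p + r_a)/2 = 4.2753×10⁵ km = 4.275×10⁸ m.
Vis-viva: v² = μ(2/r − 1/a) = 1.267×10¹⁷ × (2.665×10⁻⁸ − 2.339×10⁻⁹) = 3.080×10⁹ m²/s².
v = 55490 m/s = 55.49 km/s.

v ≈ 55.5 km/s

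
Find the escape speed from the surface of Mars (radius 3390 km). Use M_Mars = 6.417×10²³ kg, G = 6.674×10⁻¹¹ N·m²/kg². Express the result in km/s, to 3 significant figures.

μ = GM = 6.674×10⁻¹¹ × 6.417×10²³ = 4.283×10¹³ m³/s².
r = R = 3.390×10⁶ m.
Escape speed v_esc = √(2μ/r) = √(2 × 4.283×10¹³ / 3.390×10⁶) = √(2.527×10⁷) = 5027 m/s.
= 5.027 km/s.

v_esc ≈ 5.03 km/s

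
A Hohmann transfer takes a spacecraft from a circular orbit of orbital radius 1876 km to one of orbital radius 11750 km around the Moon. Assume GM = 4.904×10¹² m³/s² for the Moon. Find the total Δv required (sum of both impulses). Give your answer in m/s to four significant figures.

r₁ = 1876 km = 1.876×10⁶ m.
r₂ = 11750 km = 1.175×10⁷ m.
Transfer ellipse a_t = (r₁ + r₂)/2 = 6.813×10⁶ m.
At r₁: circular v_c1 = √(μ/r₁) = 1617 m/s; transfer-perilune v_p = √[μ(2/r₁ − 1/a_t)] = 2123 m/s.
Δv₁ = v_p − v_c1 = 506.5 m/s.
At r₂: circular v_c2 = √(μ/r₂) = 646.0 m/s; transfer-apolune v_a = √[μ(2/r₂ − 1/a_t)] = 339.0 m/s.
Δv₂ = v_c2 − v_a = 307.0 m/s.
Total Δv = Δv₁ + Δv₂ = 813.5 m/s.

Δv_total ≈ 813.5 m/s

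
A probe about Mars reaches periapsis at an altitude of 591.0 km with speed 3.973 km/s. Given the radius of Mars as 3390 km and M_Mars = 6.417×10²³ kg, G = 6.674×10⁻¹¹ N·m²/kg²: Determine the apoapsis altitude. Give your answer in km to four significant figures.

apoapsis altitude ≈ 7575 km

μ = GM = 6.674×10⁻¹¹ × 6.417×10²³ = 4.283×10¹³ m³/s².
r_p = 3390 + 591.0 = 3981.0 km = 3.981×10⁶ m.
Specific energy ε = v²/2 − μ/r = -2.865×10⁶ J/kg, so a = −μ/(2ε) = 7.473×10⁶ m.
The apsides satisfy r_p + r_a = 2a, so the apoapsis radius is 2a − r_p = 1.096×10⁷ m = 10965 km.
Apoapsis altitude = 10965 − 3390 = 7574.8 km.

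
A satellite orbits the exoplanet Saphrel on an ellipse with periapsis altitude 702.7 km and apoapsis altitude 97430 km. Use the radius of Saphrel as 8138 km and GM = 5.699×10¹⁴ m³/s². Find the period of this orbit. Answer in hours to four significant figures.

r_p = 8138 + 702.7 = 8840.7 km = 8.8407×10⁶ m.
r_a = 8138 + 97430 = 105570 km = 1.0557×10⁸ m.
Semi-major axis a = (r_p + r_a)/2 = (8840.7 + 1.0557×10⁵)/2 = 57204 km = 5.720×10⁷ m.
By Kepler's third law T = 2π√(a³/μ) = 2π × 1.812×10⁴ = 1.139×10⁵ s.
= 31.63 hours.

T ≈ 31.63 hours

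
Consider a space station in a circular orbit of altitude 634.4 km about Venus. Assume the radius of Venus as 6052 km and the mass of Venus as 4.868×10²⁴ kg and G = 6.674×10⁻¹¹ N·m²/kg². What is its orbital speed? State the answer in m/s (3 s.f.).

μ = GM = 6.674×10⁻¹¹ × 4.868×10²⁴ = 3.249×10¹⁴ m³/s².
r = 6052 + 634.4 = 6686.4 km = 6.6864×10⁶ m.
For a circular orbit v = √(μ/r) = √(3.249×10¹⁴ / 6.686×10⁶) = √(4.859×10⁷) = 6971 m/s.

v ≈ 6970 m/s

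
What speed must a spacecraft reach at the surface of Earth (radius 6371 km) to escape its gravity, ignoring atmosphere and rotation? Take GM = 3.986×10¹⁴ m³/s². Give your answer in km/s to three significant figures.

v_esc ≈ 11.2 km/s

r = R = 6.371×10⁶ m.
Escape speed v_esc = √(2μ/r) = √(2 × 3.986×10¹⁴ / 6.371×10⁶) = √(1.251×10⁸) = 11190 m/s.
= 11.19 km/s.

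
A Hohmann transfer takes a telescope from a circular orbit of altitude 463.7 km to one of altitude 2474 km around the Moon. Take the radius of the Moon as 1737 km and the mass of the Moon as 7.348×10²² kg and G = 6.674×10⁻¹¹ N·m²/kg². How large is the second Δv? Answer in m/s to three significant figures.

μ = GM = 6.674×10⁻¹¹ × 7.348×10²² = 4.904×10¹² m³/s².
r₁ = 1737 + 463.7 = 2200.7 km = 2.2007×10⁶ m.
r₂ = 1737 + 2474 = 4211.0 km = 4.2110×10⁶ m.
Transfer ellipse a_t = (r₁ + r₂)/2 = 3.206×10⁶ m.
At r₁: circular v_c1 = √(μ/r₁) = 1493 m/s; transfer-perilune v_p = √[μ(2/r₁ − 1/a_t)] = 1711 m/s.
At r₂: circular v_c2 = √(μ/r₂) = 1079 m/s; transfer-apolune v_a = √[μ(2/r₂ − 1/a_t)] = 894.1 m/s.
Δv₂ = v_c2 − v_a = 185.0 m/s.

Δv ≈ 185 m/s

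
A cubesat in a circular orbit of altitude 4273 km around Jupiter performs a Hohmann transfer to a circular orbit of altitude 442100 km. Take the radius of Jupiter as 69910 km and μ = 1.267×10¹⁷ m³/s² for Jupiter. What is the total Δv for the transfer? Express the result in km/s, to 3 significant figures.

r₁ = 69910 + 4273 = 74183 km = 7.4183×10⁷ m.
r₂ = 69910 + 442100 = 512010 km = 5.1201×10⁸ m.
Transfer ellipse a_t = (r₁ + r₂)/2 = 2.931×10⁸ m.
At r₁: circular v_c1 = √(μ/r₁) = 41330 m/s; transfer-perijove v_p = √[μ(2/r₁ − 1/a_t)] = 54620 m/s.
Δv₁ = v_p − v_c1 = 13300 m/s.
At r₂: circular v_c2 = √(μ/r₂) = 15730 m/s; transfer-apojove v_a = √[μ(2/r₂ − 1/a_t)] = 7914 m/s.
Δv₂ = v_c2 − v_a = 7817 m/s.
Total Δv = Δv₁ + Δv₂ = 21110 m/s = 21.11 km/s.

Δv_total ≈ 21.1 km/s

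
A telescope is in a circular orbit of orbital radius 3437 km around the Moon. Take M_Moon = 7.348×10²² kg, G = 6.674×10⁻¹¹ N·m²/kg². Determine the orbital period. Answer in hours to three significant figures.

μ = GM = 6.674×10⁻¹¹ × 7.348×10²² = 4.904×10¹² m³/s².
r = 3437 km = 3.437×10⁶ m.
Kepler's third law: T = 2π√(r³/μ) = 2π√((3.437×10⁶)³ / 4.904×10¹²).
r³/μ = 8.279×10⁶ s², so T = 2π × 2.877×10³ = 1.808×10⁴ s.
Converting: 1.808×10⁴ s ÷ 3600 = 5.022 hours.

T ≈ 5.02 hours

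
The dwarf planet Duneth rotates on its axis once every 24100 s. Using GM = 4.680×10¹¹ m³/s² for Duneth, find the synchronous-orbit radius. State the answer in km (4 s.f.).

A synchronous orbit has period T, so by Kepler's third law a = (μT²/4π²)^(1/3).
μT²/4π² = 4.680×10¹¹ × (2.410×10⁴)² / 39.48 = 6.885×10¹⁸ m³.
a = 1.902×10⁶ m = 1902.4 km.

r_sync ≈ 1902 km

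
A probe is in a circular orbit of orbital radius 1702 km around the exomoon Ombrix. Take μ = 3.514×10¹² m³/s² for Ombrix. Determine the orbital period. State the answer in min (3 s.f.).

T ≈ 124 min

r = 1702 km = 1.702×10⁶ m.
Kepler's third law: T = 2π√(r³/μ) = 2π√((1.702×10⁶)³ / 3.514×10¹²).
r³/μ = 1.403×10⁶ s², so T = 2π × 1.185×10³ = 7.442×10³ s.
Converting: 7.442×10³ s ÷ 60.00 = 124.0 min.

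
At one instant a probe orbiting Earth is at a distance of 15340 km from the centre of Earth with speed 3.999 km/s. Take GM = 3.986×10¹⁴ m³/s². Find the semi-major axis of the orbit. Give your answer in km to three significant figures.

a ≈ 11100 km

r = 1.534×10⁷ m.
Vis-viva rearranged: 1/a = 2/r − v²/μ = 1.304×10⁻⁷ − 4.012×10⁻⁸ = 9.026×10⁻⁸ m⁻¹.
a = 1.108×10⁷ m = 11079 km.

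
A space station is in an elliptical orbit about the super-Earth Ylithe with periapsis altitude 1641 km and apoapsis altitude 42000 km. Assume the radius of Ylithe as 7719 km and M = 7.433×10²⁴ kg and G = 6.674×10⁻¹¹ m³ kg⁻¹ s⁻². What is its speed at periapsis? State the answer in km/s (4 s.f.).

v ≈ 9.445 km/s

μ = GM = 6.674×10⁻¹¹ × 7.433×10²⁴ = 4.961×10¹⁴ m³/s².
r_p = 7719 + 1641 = 9360.0 km = 9.3600×10⁶ m.
r_a = 7719 + 42000 = 49719 km = 4.9719×10⁷ m.
Semi-major axis a = (r_p + r_a)/2 = 29540 km = 2.954×10⁷ m.
Vis-viva: v² = μ(2/r − 1/a) = 4.961×10¹⁴ × (2.137×10⁻⁷ − 3.385×10⁻⁸) = 8.921×10⁷ m²/s².
v = 9445 m/s = 9.445 km/s.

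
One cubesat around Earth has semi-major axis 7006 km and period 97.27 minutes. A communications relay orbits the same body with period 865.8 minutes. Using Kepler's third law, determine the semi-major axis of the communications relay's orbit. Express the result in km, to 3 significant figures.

a₂ ≈ 30100 km

Kepler's third law: a³ ∝ T², so a₂ = a₁ (T₂/T₁)^(2/3).
T₂/T₁ = 8.901, (T₂/T₁)^(2/3) = 4.295.
a₂ = 7006 × 4.295 = 30090 km.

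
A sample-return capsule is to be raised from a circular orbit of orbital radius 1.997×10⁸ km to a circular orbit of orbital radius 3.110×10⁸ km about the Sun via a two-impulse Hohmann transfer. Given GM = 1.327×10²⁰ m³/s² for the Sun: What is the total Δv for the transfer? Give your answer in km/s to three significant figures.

Δv_total ≈ 5.06 km/s

r₁ = 1.997×10⁸ km = 1.997×10¹¹ m.
r₂ = 3.110×10⁸ km = 3.110×10¹¹ m.
Transfer ellipse a_t = (r₁ + r₂)/2 = 2.554×10¹¹ m.
At r₁: circular v_c1 = √(μ/r₁) = 25780 m/s; transfer-perihelion v_p = √[μ(2/r₁ − 1/a_t)] = 28450 m/s.
Δv₁ = v_p − v_c1 = 2671 m/s.
At r₂: circular v_c2 = √(μ/r₂) = 20660 m/s; transfer-aphelion v_a = √[μ(2/r₂ − 1/a_t)] = 18270 m/s.
Δv₂ = v_c2 − v_a = 2389 m/s.
Total Δv = Δv₁ + Δv₂ = 5060 m/s = 5.060 km/s.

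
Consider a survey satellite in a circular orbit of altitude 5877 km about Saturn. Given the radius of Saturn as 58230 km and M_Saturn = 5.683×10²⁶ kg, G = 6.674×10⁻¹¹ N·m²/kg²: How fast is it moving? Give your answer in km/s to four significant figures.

μ = GM = 6.674×10⁻¹¹ × 5.683×10²⁶ = 3.793×10¹⁶ m³/s².
r = 58230 + 5877 = 64107 km = 6.4107×10⁷ m.
For a circular orbit v = √(μ/r) = √(3.793×10¹⁶ / 6.411×10⁷) = √(5.916×10⁸) = 24320 m/s.
That is 24.32 km/s.

v ≈ 24.32 km/s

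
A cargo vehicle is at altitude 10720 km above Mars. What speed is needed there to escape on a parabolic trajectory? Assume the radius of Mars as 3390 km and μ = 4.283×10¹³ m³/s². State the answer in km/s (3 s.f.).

v_esc ≈ 2.46 km/s

r = 3390 + 10720 = 14110 km = 1.4110×10⁷ m.
Escape speed v_esc = √(2μ/r) = √(2 × 4.283×10¹³ / 1.411×10⁷) = √(6.071×10⁶) = 2464 m/s.
= 2.464 km/s.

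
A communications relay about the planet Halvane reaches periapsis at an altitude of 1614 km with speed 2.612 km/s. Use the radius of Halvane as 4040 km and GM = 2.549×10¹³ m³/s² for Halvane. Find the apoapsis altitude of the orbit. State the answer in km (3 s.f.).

apoapsis altitude ≈ 13500 km

r_p = 4040 + 1614 = 5654.0 km = 5.654×10⁶ m.
Specific energy ε = v²/2 − μ/r = -1.097×10⁶ J/kg, so a = −μ/(2ε) = 1.162×10⁷ m.
The apsides satisfy r_p + r_a = 2a, so the apoapsis radius is 2a − r_p = 1.758×10⁷ m = 17581 km.
Apoapsis altitude = 17581 − 4040 = 13541 km.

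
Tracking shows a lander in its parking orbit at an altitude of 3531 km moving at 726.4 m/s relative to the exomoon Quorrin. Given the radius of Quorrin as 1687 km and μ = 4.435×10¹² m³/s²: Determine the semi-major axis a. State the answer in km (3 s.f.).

a ≈ 3780 km

r = 1687 + 3531 = 5218.0 km = 5.218×10⁶ m.
Vis-viva rearranged: 1/a = 2/r − v²/μ = 3.833×10⁻⁷ − 1.190×10⁻⁷ = 2.643×10⁻⁷ m⁻¹.
a = 3.783×10⁶ m = 3783.4 km.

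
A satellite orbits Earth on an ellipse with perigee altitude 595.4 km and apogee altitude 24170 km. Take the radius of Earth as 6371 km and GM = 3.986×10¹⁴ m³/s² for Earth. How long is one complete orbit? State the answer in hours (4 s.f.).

T ≈ 7.100 hours

r_p = 6371 + 595.4 = 6966.4 km = 6.9664×10⁶ m.
r_a = 6371 + 24170 = 30541 km = 3.0541×10⁷ m.
Semi-major axis a = (r_p + r_a)/2 = (6966.4 + 30541)/2 = 18754 km = 1.875×10⁷ m.
By Kepler's third law T = 2π√(a³/μ) = 2π × 4.068×10³ = 2.556×10⁴ s.
= 7.100 hours.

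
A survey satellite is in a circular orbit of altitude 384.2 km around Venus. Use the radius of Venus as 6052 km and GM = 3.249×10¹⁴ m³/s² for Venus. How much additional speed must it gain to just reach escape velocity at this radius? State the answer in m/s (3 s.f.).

Δv ≈ 2940 m/s

r = 6052 + 384.2 = 6436.2 km = 6.4362×10⁶ m.
Circular speed v_c = √(μ/r) = 7105 m/s.
Escape speed v_esc = √(2μ/r) = √2 × v_c = 10050 m/s.
Δv = v_esc − v_c = 2943 m/s.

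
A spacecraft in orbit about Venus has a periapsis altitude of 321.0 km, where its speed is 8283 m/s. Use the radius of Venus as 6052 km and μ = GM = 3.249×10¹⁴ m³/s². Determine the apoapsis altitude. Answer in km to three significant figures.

r_p = 6052 + 321.0 = 6373.0 km = 6.373×10⁶ m.
Specific energy ε = v²/2 − μ/r = -1.668×10⁷ J/kg, so a = −μ/(2ε) = 9.741×10⁶ m.
The apsides satisfy r_p + r_a = 2a, so the apoapsis radius is 2a − r_p = 1.311×10⁷ m = 13109 km.
Apoapsis altitude = 13109 − 6052 = 7057.3 km.

apoapsis altitude ≈ 7060 km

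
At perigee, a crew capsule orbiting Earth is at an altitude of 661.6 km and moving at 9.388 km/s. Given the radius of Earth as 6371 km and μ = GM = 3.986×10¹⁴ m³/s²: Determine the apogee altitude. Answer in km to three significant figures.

apogee altitude ≈ 18200 km

r_p = 6371 + 661.6 = 7032.6 km = 7.033×10⁶ m.
Specific energy ε = v²/2 − μ/r = -1.261×10⁷ J/kg, so a = −μ/(2ε) = 1.580×10⁷ m.
The apsides satisfy r_p + r_a = 2a, so the apogee radius is 2a − r_p = 2.457×10⁷ m = 24573 km.
Apogee altitude = 24573 − 6371 = 18202 km.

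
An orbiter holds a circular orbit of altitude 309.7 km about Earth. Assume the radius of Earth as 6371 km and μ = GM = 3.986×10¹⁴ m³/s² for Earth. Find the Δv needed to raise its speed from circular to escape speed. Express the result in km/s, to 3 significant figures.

Δv ≈ 3.20 km/s

r = 6371 + 309.7 = 6680.7 km = 6.6807×10⁶ m.
Circular speed v_c = √(μ/r) = 7724 m/s.
Escape speed v_esc = √(2μ/r) = √2 × v_c = 10920 m/s.
Δv = v_esc − v_c = 3199 m/s = 3.199 km/s.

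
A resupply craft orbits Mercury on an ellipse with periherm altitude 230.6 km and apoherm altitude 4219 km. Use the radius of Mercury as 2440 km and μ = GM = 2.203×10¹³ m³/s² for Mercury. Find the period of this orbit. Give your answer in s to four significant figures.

T ≈ 13490 s

r_p = 2440 + 230.6 = 2670.6 km = 2.6706×10⁶ m.
r_a = 2440 + 4219 = 6659.0 km = 6.6590×10⁶ m.
Semi-major axis a = (r_p + r_a)/2 = (2670.6 + 6659.0)/2 = 4664.8 km = 4.665×10⁶ m.
By Kepler's third law T = 2π√(a³/μ) = 2π × 2.147×10³ = 1.349×10⁴ s.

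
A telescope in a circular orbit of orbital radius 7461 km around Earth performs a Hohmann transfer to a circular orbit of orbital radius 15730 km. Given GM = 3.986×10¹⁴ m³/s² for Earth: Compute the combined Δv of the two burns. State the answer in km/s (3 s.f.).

Δv_total ≈ 2.20 km/s

r₁ = 7461 km = 7.461×10⁶ m.
r₂ = 15730 km = 1.573×10⁷ m.
Transfer ellipse a_t = (r₁ + r₂)/2 = 1.160×10⁷ m.
At r₁: circular v_c1 = √(μ/r₁) = 7309 m/s; transfer-perigee v_p = √[μ(2/r₁ − 1/a_t)] = 8513 m/s.
Δv₁ = v_p − v_c1 = 1204 m/s.
At r₂: circular v_c2 = √(μ/r₂) = 5034 m/s; transfer-apogee v_a = √[μ(2/r₂ − 1/a_t)] = 4038 m/s.
Δv₂ = v_c2 − v_a = 996.0 m/s.
Total Δv = Δv₁ + Δv₂ = 2200 m/s = 2.200 km/s.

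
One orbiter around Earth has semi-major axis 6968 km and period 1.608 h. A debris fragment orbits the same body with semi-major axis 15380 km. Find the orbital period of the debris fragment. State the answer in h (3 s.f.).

Kepler's third law: T² ∝ a³, so T₂ = T₁ (a₂/a₁)^(3/2).
a₂/a₁ = 2.207, (a₂/a₁)^(3/2) = 3.279.
T₂ = 1.608 × 3.279 = 5.273 h.

T₂ ≈ 5.27 h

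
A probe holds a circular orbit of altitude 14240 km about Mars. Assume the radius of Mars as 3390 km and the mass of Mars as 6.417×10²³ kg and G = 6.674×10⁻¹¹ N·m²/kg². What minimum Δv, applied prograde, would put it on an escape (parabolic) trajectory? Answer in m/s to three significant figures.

μ = GM = 6.674×10⁻¹¹ × 6.417×10²³ = 4.283×10¹³ m³/s².
r = 3390 + 14240 = 17630 km = 1.7630×10⁷ m.
Circular speed v_c = √(μ/r) = 1559 m/s.
Escape speed v_esc = √(2μ/r) = √2 × v_c = 2204 m/s.
Δv = v_esc − v_c = 645.6 m/s.

Δv ≈ 646 m/s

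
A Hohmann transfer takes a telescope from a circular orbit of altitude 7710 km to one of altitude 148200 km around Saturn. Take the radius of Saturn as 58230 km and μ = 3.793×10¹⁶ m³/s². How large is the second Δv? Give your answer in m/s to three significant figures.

Δv ≈ 4120 m/s

r₁ = 58230 + 7710 = 65940 km = 6.5940×10⁷ m.
r₂ = 58230 + 148200 = 206430 km = 2.0643×10⁸ m.
Transfer ellipse a_t = (r₁ + r₂)/2 = 1.362×10⁸ m.
At r₁: circular v_c1 = √(μ/r₁) = 23980 m/s; transfer-perikrone v_p = √[μ(2/r₁ − 1/a_t)] = 29530 m/s.
At r₂: circular v_c2 = √(μ/r₂) = 13560 m/s; transfer-apokrone v_a = √[μ(2/r₂ − 1/a_t)] = 9432 m/s.
Δv₂ = v_c2 − v_a = 4123 m/s.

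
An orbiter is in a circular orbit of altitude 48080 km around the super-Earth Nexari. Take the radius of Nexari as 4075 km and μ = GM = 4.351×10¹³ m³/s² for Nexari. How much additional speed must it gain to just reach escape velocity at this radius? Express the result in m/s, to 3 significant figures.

r = 4075 + 48080 = 52155 km = 5.2155×10⁷ m.
Circular speed v_c = √(μ/r) = 913.4 m/s.
Escape speed v_esc = √(2μ/r) = √2 × v_c = 1292 m/s.
Δv = v_esc − v_c = 378.3 m/s.

Δv ≈ 378 m/s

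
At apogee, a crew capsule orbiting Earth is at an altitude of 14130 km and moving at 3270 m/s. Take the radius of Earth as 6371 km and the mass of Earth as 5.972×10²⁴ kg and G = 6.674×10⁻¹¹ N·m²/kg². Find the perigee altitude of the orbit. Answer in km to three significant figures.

μ = GM = 6.674×10⁻¹¹ × 5.972×10²⁴ = 3.986×10¹⁴ m³/s².
r_a = 6371 + 14130 = 20501 km = 2.050×10⁷ m.
Specific energy ε = v²/2 − μ/r = -1.410×10⁷ J/kg, so a = −μ/(2ε) = 1.414×10⁷ m.
The apsides satisfy r_p + r_a = 2a, so the perigee radius is 2a − r_a = 7.776×10⁶ m = 7776.3 km.
Perigee altitude = 7776.3 − 6371 = 1405.3 km.

perigee altitude ≈ 1410 km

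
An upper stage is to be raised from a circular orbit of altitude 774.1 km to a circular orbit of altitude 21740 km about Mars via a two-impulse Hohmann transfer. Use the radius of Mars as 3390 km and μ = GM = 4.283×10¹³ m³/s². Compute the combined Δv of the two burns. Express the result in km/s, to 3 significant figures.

r₁ = 3390 + 774.1 = 4164.1 km = 4.1641×10⁶ m.
r₂ = 3390 + 21740 = 25130 km = 2.5130×10⁷ m.
Transfer ellipse a_t = (r₁ + r₂)/2 = 1.465×10⁷ m.
At r₁: circular v_c1 = √(μ/r₁) = 3207 m/s; transfer-periapsis v_p = √[μ(2/r₁ − 1/a_t)] = 4201 m/s.
Δv₁ = v_p − v_c1 = 993.7 m/s.
At r₂: circular v_c2 = √(μ/r₂) = 1306 m/s; transfer-apoapsis v_a = √[μ(2/r₂ − 1/a_t)] = 696.1 m/s.
Δv₂ = v_c2 − v_a = 609.4 m/s.
Total Δv = Δv₁ + Δv₂ = 1603 m/s = 1.603 km/s.

Δv_total ≈ 1.60 km/s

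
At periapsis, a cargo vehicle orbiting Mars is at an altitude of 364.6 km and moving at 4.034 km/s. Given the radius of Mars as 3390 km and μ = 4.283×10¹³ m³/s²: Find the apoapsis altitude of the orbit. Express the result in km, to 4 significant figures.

apoapsis altitude ≈ 5950 km

r_p = 3390 + 364.6 = 3754.6 km = 3.755×10⁶ m.
Specific energy ε = v²/2 − μ/r = -3.271×10⁶ J/kg, so a = −μ/(2ε) = 6.547×10⁶ m.
The apsides satisfy r_p + r_a = 2a, so the apoapsis radius is 2a − r_p = 9.340×10⁶ m = 9340.2 km.
Apoapsis altitude = 9340.2 − 3390 = 5950.2 km.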